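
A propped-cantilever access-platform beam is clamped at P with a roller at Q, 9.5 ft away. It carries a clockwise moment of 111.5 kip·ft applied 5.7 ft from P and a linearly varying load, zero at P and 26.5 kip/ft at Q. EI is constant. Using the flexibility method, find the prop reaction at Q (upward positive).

Remove the prop at Q; the released (primary) structure is a cantilever built in at P.
Downward deflection at the released point Q due to the loads:
  clockwise couple 111.5 at a = 5.7: M₀a(2L − a)/(2EI) = 4226/EI
  triangular load, peak 26.5 at the free end: 11w₀L⁴/(120EI) = 19786/EI
  δ_0 = 24012/EI
Tip deflection under a unit load at Q: L³/(3EI) = 285.8/EI.
The prop prevents deflection at Q: R_Q = δ_0/δ_{QQ} = 24012/285.8 = 84.02 kip.

R_Q = 84.02 kip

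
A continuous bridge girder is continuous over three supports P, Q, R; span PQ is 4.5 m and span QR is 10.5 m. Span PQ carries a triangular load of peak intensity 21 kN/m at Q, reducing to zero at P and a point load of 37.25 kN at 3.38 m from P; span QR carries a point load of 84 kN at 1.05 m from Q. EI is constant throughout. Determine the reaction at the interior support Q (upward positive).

Insert a hinge at Q; M_Q is the redundant, and each span becomes simply supported.
Discontinuity in slope at Q on the released structure — sum the simple-span end rotations:
  span PQ: triangular load, peak 21: w₀L³/(45EI) = 42.52/EI
  span PQ: point load 37.25 at a = 3.38: Pab(L + a)/(6LEI) = 41.16/EI
  span QR: point load 84 at a = 1.05: Pab(L + b)/(6LEI) = 263.9/EI
  relative rotation θ_0 = (83.68 + 263.9)/EI = 347.6/EI
A unit hogging moment at Q produces rotation L₁/(3EI) + L₂/(3EI) = 5/EI.
Compatibility: M_Q·(L₁+L₂)/(3EI) = θ_0, giving M_Q = 69.52 kN·m (hogging).
Span PQ, ΣM about P with M_Q applied at Q: R_Q^{PQ}·4.5 = 267.7 + 69.52, so R_Q^{PQ} = 74.93 kN and R_P = 84.5 − 74.93 = 9.571 kN.
Span QR, ΣM about R: R_Q^{QR}·10.5 = 793.8 + 69.52, so R_Q^{QR} = 82.22 kN and R_R = 84 − 82.22 = 1.779 kN.
R_Q = 74.93 + 82.22 = 157.1 kN.

R_Q = 157.1 kN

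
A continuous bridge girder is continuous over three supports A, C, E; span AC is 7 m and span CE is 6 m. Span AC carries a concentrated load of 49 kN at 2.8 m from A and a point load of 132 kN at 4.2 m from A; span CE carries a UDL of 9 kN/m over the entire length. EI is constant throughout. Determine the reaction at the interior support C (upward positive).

R_C = 170.8 kN

Take M_C as the redundant. Released structure: two simple spans AC and CE with a hinge at C.
Rotations at C on the released spans (each span's end-slope, ×1/EI):
  span AC: point load 49 at a = 2.8: Pab(L + a)/(6LEI) = 134.5/EI
  span AC: point load 132 at a = 4.2: Pab(L + a)/(6LEI) = 414/EI
  span CE: UDL 9: wL³/(24EI) = 81/EI
  relative rotation θ_0 = (548.4 + 81)/EI = 629.4/EI
A unit hogging moment at C produces rotation L₁/(3EI) + L₂/(3EI) = 4.333/EI.
Slope continuity at C: θ_0 = M_C·4.333/EI, so M_C = 629.4/4.333 = 145.2 kN·m (hogging).
Span AC, ΣM about A with M_C applied at C: R_C^{AC}·7 = 691.6 + 145.2, so R_C^{AC} = 119.5 kN and R_A = 181 − 119.5 = 61.45 kN.
Span CE, ΣM about E: R_C^{CE}·6 = 162 + 145.2, so R_C^{CE} = 51.21 kN and R_E = 54 − 51.21 = 2.792 kN.
R_C = 119.5 + 51.21 = 170.8 kN.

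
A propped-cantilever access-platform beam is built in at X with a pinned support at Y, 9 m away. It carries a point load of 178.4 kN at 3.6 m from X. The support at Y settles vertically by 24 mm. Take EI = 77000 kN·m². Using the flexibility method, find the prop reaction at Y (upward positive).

Take the reaction at Y as the redundant and release it; the primary structure is a cantilever fixed at X.
Deflection at Y on the released cantilever, summing each load's contribution:
  point load 178.4 at a = 3.6: Pa²(3L − a)/(6EI) = 9017/EI
Flexibility coefficient — unit upward force at Y: δ_{YY} = L³/(3EI) = 243/EI.
With EI = 77000 kN·m²: δ_0 = 0.1171 m and δ_{YY} = 0.003156 m/kN.
Compatibility — the beam at Y must follow the support down by 0.024 m: δ_0 − R_Y·δ_{YY} = 0.024, so R_Y = (0.1171 − 0.024)/0.003156 = 29.5 kN.

R_Y = 29.5 kN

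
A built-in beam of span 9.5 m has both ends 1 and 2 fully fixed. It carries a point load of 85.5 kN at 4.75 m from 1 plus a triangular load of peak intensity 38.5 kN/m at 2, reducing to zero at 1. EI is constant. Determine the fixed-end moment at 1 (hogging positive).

M_1 = 217.4 kN·m

Take the two fixed-end moments M_1, M_2 as redundants; the released structure is the simple span 12.
Simple-span end rotations at 1 and 2 under the given loads:
  at 1: point load 85.5 at a = 4.75: Pab(L + b)/(6LEI) = 482.3/EI
  at 2: point load 85.5 at a = 4.75: Pab(L + a)/(6LEI) = 482.3/EI
  at 1: triangular load, peak 38.5: 7w₀L³/(360EI) = 641.8/EI
  at 2: triangular load, peak 38.5: w₀L³/(45EI) = 733.5/EI
  θ_10 = 1124/EI,  θ_20 = 1216/EI
Flexibility coefficients: a unit moment at one end gives L/(3EI) there and L/(6EI) at the far end, so f₁₁ = f₂₂ = 3.167/EI and f₁₂ = f₂₁ = 1.583/EI.
Compatibility — zero rotation at each built-in end:
  3.167 M_1 + 1.583 M_2 = 1124
  1.583 M_1 + 3.167 M_2 = 1216
Solving the pair gives M_1 = 217.4 kN·m and M_2 = 275.3 kN·m (hogging).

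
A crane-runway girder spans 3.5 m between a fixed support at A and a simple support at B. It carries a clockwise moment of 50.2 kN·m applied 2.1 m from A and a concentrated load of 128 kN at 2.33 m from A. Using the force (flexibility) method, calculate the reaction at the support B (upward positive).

R_B = 84.28 kN

Take the reaction at B as the redundant and release it; the primary structure is a cantilever fixed at A.
Free-end deflection of the primary structure under the applied loading (downward +):
  clockwise couple 50.2 at a = 2.1: M₀a(2L − a)/(2EI) = 258.3/EI
  point load 128 at a = 2.33: Pa²(3L − a)/(6EI) = 946.2/EI
  δ_0 = 1205/EI
Tip deflection under a unit load at B: L³/(3EI) = 14.29/EI.
The prop prevents deflection at B: R_B = δ_0/δ_{BB} = 1205/14.29 = 84.28 kN.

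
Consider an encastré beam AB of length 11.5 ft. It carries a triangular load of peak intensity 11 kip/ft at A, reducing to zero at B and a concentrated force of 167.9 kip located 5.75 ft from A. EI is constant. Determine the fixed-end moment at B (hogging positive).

M_B = 289.8 kip·ft

Take the two fixed-end moments M_A, M_B as redundants; the released structure is the simple span AB.
End rotations of the released simple span under the applied load (×1/EI):
  at A: triangular load, peak 11: w₀L³/(45EI) = 371.8/EI
  at B: triangular load, peak 11: 7w₀L³/(360EI) = 325.3/EI
  at A: point load 167.9 at a = 5.75: Pab(L + b)/(6LEI) = 1388/EI
  at B: point load 167.9 at a = 5.75: Pab(L + a)/(6LEI) = 1388/EI
  θ_A0 = 1760/EI,  θ_B0 = 1713/EI
Flexibility coefficients: a unit moment at one end gives L/(3EI) there and L/(6EI) at the far end, so f₁₁ = f₂₂ = 3.833/EI and f₁₂ = f₂₁ = 1.917/EI.
Compatibility — zero rotation at each built-in end:
  3.833 M_A + 1.917 M_B = 1760
  1.917 M_A + 3.833 M_B = 1713
Solving the pair gives M_A = 314.1 kip·ft and M_B = 289.8 kip·ft (hogging).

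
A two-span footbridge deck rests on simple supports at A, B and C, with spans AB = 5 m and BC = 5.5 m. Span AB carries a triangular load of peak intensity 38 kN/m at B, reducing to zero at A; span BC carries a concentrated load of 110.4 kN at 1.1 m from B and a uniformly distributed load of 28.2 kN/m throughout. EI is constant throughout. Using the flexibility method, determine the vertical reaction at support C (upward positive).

Insert a hinge at B; M_B is the redundant, and each span becomes simply supported.
End slopes at the hinge B, treating each span as simply supported:
  span AB: triangular load, peak 38: w₀L³/(45EI) = 105.6/EI
  span BC: point load 110.4 at a = 1.1: Pab(L + b)/(6LEI) = 160.3/EI
  span BC: UDL 28.2: wL³/(24EI) = 195.5/EI
  relative rotation θ_0 = (105.6 + 355.8)/EI = 461.3/EI
A unit hogging moment at B produces rotation L₁/(3EI) + L₂/(3EI) = 3.5/EI.
Compatibility: M_B·(L₁+L₂)/(3EI) = θ_0, giving M_B = 131.8 kN·m (hogging).
Span BC, ΣM about C: R_B^{BC}·5.5 = 912.3 + 131.8, so R_B^{BC} = 189.8 kN and R_C = 265.5 − 189.8 = 75.66 kN.

R_C = 75.66 kN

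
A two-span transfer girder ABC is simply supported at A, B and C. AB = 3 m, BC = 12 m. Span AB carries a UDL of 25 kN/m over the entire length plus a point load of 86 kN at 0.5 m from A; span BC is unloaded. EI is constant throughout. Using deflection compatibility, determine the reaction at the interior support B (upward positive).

Release continuity at B by inserting a hinge; the redundant is the internal moment M_B. The primary structure is two simply-supported spans AB and BC.
End slopes at the hinge B, treating each span as simply supported:
  span AB: UDL 25: wL³/(24EI) = 28.12/EI
  span AB: point load 86 at a = 0.5: Pab(L + a)/(6LEI) = 20.9/EI
  relative rotation θ_0 = (49.03 + 0)/EI = 49.03/EI
A unit hogging moment at B produces rotation L₁/(3EI) + L₂/(3EI) = 5/EI.
Compatibility: M_B·(L₁+L₂)/(3EI) = θ_0, giving M_B = 9.806 kN·m (hogging).
Span AB, ΣM about A with M_B applied at B: R_B^{AB}·3 = 155.5 + 9.806, so R_B^{AB} = 55.1 kN and R_A = 161 − 55.1 = 105.9 kN.
Span BC, ΣM about C: R_B^{BC}·12 = 0 + 9.806, so R_B^{BC} = 0.8171 kN and R_C = 0 − 0.8171 = -0.8171 kN.
R_B = 55.1 + 0.8171 = 55.92 kN.

R_B = 55.92 kN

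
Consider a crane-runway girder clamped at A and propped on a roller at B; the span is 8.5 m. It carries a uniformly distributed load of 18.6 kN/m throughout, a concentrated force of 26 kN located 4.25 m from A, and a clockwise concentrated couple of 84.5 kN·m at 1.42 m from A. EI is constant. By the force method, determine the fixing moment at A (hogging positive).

M_A = 255.1 kN·m

Release the roller at B. Primary structure: cantilever fixed at A.
Primary-structure tip deflection at B by superposition:
  UDL 18.6: wL⁴/(8EI) = 12137/EI
  point load 26 at a = 4.25: Pa²(3L − a)/(6EI) = 1663/EI
  clockwise couple 84.5 at a = 1.42: M₀a(2L − a)/(2EI) = 934.7/EI
  δ_0 = 14735/EI
Flexibility coefficient — unit upward force at B: δ_{BB} = L³/(3EI) = 204.7/EI.
Compatibility at B: δ_0 − R_B·δ_{BB} = 0, so R_B = 14735/204.7 = 71.98 kN.
Moment equilibrium about A: M_A = Σ(load moments about A) − R_B·L = 866.9 − 71.98×8.5 = 255.1 kN·m.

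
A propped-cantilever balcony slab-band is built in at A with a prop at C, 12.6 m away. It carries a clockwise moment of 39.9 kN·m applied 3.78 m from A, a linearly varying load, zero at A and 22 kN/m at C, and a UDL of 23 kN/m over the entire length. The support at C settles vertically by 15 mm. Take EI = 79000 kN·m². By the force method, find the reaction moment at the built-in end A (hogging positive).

M_A = 691.9 kN·m

Release the roller at C. Primary structure: cantilever fixed at A.
Primary-structure tip deflection at C by superposition:
  clockwise couple 39.9 at a = 3.78: M₀a(2L − a)/(2EI) = 1615/EI
  triangular load, peak 22 at the free end: 11w₀L⁴/(120EI) = 50830/EI
  UDL 23: wL⁴/(8EI) = 72464/EI
  δ_0 = 124908/EI
Tip deflection under a unit load at C: L³/(3EI) = 666.8/EI.
With EI = 79000 kN·m²: δ_0 = 1.5811 m and δ_{CC} = 0.00844 m/kN.
Compatibility — the beam at C must follow the support down by 0.015 m: δ_0 − R_C·δ_{CC} = 0.015, so R_C = (1.5811 − 0.015)/0.00844 = 185.6 kN.
Moment equilibrium about A: M_A = Σ(load moments about A) − R_C·L = 3030 − 185.6×12.6 = 691.9 kN·m.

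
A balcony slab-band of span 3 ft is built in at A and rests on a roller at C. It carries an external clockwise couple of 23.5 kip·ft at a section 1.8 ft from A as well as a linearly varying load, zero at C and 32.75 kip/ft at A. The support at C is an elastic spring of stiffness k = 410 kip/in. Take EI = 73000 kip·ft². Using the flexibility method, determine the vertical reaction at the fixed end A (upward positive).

R_A = 41.69 kip

Choose R_C as the redundant. The primary structure is the cantilever fixed at A.
Free-end deflection of the primary structure under the applied loading (downward +):
  clockwise couple 23.5 at a = 1.8: M₀a(2L − a)/(2EI) = 88.83/EI
  triangular load, peak 32.75 at the fixed end: w₀L⁴/(30EI) = 88.42/EI
  δ_0 = 177.3/EI
Flexibility coefficient — unit upward force at C: δ_{CC} = L³/(3EI) = 9/EI.
With EI = 73000 kip·ft²: δ_0 = 0.002428 ft and δ_{CC} = 0.000123 ft/kip.
Compatibility — the spring shortens by R_C/k under the reaction it provides: δ_0 − R_C·δ_{CC} = R_C/k. With 1/k = 1/(410×12) ft/kip = 0.000203 ft/kip, R_C = δ_0 / (δ_{CC} + 1/k) = 0.002428 / (0.000123 + 0.000203) = 7.436 kip.
Vertical equilibrium: R_A = ΣP − R_C = 49.12 − 7.436 = 41.69 kip.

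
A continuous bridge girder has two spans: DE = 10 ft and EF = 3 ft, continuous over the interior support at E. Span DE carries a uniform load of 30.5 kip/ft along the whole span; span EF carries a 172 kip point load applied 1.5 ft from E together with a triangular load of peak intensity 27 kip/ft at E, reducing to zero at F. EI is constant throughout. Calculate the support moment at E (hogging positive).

Release continuity at E by inserting a hinge; the redundant is the internal moment M_E. The primary structure is two simply-supported spans DE and EF.
End slopes at the hinge E, treating each span as simply supported:
  span DE: UDL 30.5: wL³/(24EI) = 1271/EI
  span EF: point load 172 at a = 1.5: Pab(L + b)/(6LEI) = 96.75/EI
  span EF: triangular load, peak 27: w₀L³/(45EI) = 16.2/EI
  relative rotation θ_0 = (1271 + 113)/EI = 1384/EI
A unit hogging moment at E produces rotation L₁/(3EI) + L₂/(3EI) = 4.333/EI.
Slope continuity at E: θ_0 = M_E·4.333/EI, so M_E = 1384/4.333 = 319.3 kip·ft (hogging).

M_E = 319.3 kip·ft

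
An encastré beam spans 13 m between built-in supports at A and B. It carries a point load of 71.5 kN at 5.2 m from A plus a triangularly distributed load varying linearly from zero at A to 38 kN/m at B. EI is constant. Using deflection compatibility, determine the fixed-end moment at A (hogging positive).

Release both end moments; the primary structure is a simply-supported span AB with redundants M_A and M_B.
On the primary (simply-supported) span, the end slopes from the loading are:
  at A: point load 71.5 at a = 5.2: Pab(L + b)/(6LEI) = 773.3/EI
  at B: point load 71.5 at a = 5.2: Pab(L + a)/(6LEI) = 676.7/EI
  at A: triangular load, peak 38: 7w₀L³/(360EI) = 1623/EI
  at B: triangular load, peak 38: w₀L³/(45EI) = 1855/EI
  θ_A0 = 2397/EI,  θ_B0 = 2532/EI
Flexibility coefficients: a unit moment at one end gives L/(3EI) there and L/(6EI) at the far end, so f₁₁ = f₂₂ = 4.333/EI and f₁₂ = f₂₁ = 2.167/EI.
Compatibility — zero rotation at each built-in end:
  4.333 M_A + 2.167 M_B = 2397
  2.167 M_A + 4.333 M_B = 2532
Solving the pair gives M_A = 347.9 kN·m and M_B = 410.3 kN·m (hogging).

M_A = 347.9 kN·m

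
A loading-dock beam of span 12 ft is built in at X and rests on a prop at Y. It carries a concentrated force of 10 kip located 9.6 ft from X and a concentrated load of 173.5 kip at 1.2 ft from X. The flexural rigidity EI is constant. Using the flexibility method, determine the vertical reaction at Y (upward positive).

Release the roller at Y. Primary structure: cantilever fixed at X.
Downward deflection at the released point Y due to the loads:
  point load 10 at a = 9.6: Pa²(3L − a)/(6EI) = 4055/EI
  point load 173.5 at a = 1.2: Pa²(3L − a)/(6EI) = 1449/EI
  δ_0 = 5504/EI
Tip deflection under a unit load at Y: L³/(3EI) = 576/EI.
The prop prevents deflection at Y: R_Y = δ_0/δ_{YY} = 5504/576 = 9.556 kip.

R_Y = 9.556 kip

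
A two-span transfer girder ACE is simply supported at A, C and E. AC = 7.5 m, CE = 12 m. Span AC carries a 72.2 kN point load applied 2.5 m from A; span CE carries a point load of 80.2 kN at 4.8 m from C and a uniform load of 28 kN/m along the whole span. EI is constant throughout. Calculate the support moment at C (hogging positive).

Take M_C as the redundant. Released structure: two simple spans AC and CE with a hinge at C.
End slopes at the hinge C, treating each span as simply supported:
  span AC: point load 72.2 at a = 2.5: Pab(L + a)/(6LEI) = 200.6/EI
  span CE: point load 80.2 at a = 4.8: Pab(L + b)/(6LEI) = 739.1/EI
  span CE: UDL 28: wL³/(24EI) = 2016/EI
  relative rotation θ_0 = (200.6 + 2755)/EI = 2956/EI
A unit hogging moment at C produces rotation L₁/(3EI) + L₂/(3EI) = 6.5/EI.
Slope continuity at C: θ_0 = M_C·6.5/EI, so M_C = 2956/6.5 = 454.7 kN·m (hogging).

M_C = 454.7 kN·m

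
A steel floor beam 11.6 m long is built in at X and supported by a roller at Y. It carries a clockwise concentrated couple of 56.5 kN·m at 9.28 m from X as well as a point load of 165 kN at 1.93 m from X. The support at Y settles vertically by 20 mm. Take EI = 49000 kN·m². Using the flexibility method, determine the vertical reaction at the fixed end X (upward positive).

Take the reaction at Y as the redundant and release it; the primary structure is a cantilever fixed at X.
Deflection at Y on the released cantilever, summing each load's contribution:
  clockwise couple 56.5 at a = 9.28: M₀a(2L − a)/(2EI) = 3649/EI
  point load 165 at a = 1.93: Pa²(3L − a)/(6EI) = 3367/EI
  δ_0 = 7016/EI
Tip deflection under a unit load at Y: L³/(3EI) = 520.3/EI.
With EI = 49000 kN·m²: δ_0 = 0.14319 m and δ_{YY} = 0.010618 m/kN.
Compatibility — the beam at Y must follow the support down by 0.02 m: δ_0 − R_Y·δ_{YY} = 0.02, so R_Y = (0.14319 − 0.02)/0.010618 = 11.6 kN.
Vertical equilibrium: R_X = ΣP − R_Y = 165 − 11.6 = 153.4 kN.

R_X = 153.4 kN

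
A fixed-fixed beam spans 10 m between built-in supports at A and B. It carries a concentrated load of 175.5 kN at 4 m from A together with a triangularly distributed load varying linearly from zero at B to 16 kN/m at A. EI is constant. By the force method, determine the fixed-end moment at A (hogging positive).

M_A = 332.7 kN·m

Take the two fixed-end moments M_A, M_B as redundants; the released structure is the simple span AB.
Simple-span end rotations at A and B under the given loads:
  at A: point load 175.5 at a = 4: Pab(L + b)/(6LEI) = 1123/EI
  at B: point load 175.5 at a = 4: Pab(L + a)/(6LEI) = 982.8/EI
  at A: triangular load, peak 16: w₀L³/(45EI) = 355.6/EI
  at B: triangular load, peak 16: 7w₀L³/(360EI) = 311.1/EI
  θ_A0 = 1479/EI,  θ_B0 = 1294/EI
Flexibility coefficients: a unit moment at one end gives L/(3EI) there and L/(6EI) at the far end, so f₁₁ = f₂₂ = 3.333/EI and f₁₂ = f₂₁ = 1.667/EI.
Compatibility — zero rotation at each built-in end:
  3.333 M_A + 1.667 M_B = 1479
  1.667 M_A + 3.333 M_B = 1294
Solving the pair gives M_A = 332.7 kN·m and M_B = 221.8 kN·m (hogging).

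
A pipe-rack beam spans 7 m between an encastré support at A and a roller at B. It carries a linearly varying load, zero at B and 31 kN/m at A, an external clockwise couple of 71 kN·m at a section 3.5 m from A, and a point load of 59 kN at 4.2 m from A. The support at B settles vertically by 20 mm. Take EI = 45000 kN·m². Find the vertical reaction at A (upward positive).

Choose R_B as the redundant. The primary structure is the cantilever fixed at A.
Deflection at B on the released cantilever, summing each load's contribution:
  triangular load, peak 31 at the fixed end: w₀L⁴/(30EI) = 2481/EI
  clockwise couple 71 at a = 3.5: M₀a(2L − a)/(2EI) = 1305/EI
  point load 59 at a = 4.2: Pa²(3L − a)/(6EI) = 2914/EI
  δ_0 = 6700/EI
Flexibility coefficient — unit upward force at B: δ_{BB} = L³/(3EI) = 114.3/EI.
With EI = 45000 kN·m²: δ_0 = 0.14888 m and δ_{BB} = 0.002541 m/kN.
Compatibility — the beam at B must follow the support down by 0.02 m: δ_0 − R_B·δ_{BB} = 0.02, so R_B = (0.14888 − 0.02)/0.002541 = 50.73 kN.
Vertical equilibrium: R_A = ΣP − R_B = 167.5 − 50.73 = 116.8 kN.

R_A = 116.8 kN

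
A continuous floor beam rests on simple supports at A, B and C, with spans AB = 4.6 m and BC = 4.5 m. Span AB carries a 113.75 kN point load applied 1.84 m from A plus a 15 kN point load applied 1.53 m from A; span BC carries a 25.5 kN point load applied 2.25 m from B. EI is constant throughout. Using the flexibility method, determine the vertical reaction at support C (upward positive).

Insert a hinge at B; M_B is the redundant, and each span becomes simply supported.
Discontinuity in slope at B on the released structure — sum the simple-span end rotations:
  span AB: point load 113.75 at a = 1.84: Pab(L + a)/(6LEI) = 134.8/EI
  span AB: point load 15 at a = 1.53: Pab(L + a)/(6LEI) = 15.65/EI
  span BC: point load 25.5 at a = 2.25: Pab(L + b)/(6LEI) = 32.27/EI
  relative rotation θ_0 = (150.4 + 32.27)/EI = 182.7/EI
A unit hogging moment at B produces rotation L₁/(3EI) + L₂/(3EI) = 3.033/EI.
Compatibility: M_B·(L₁+L₂)/(3EI) = θ_0, giving M_B = 60.23 kN·m (hogging).
Span BC, ΣM about C: R_B^{BC}·4.5 = 57.38 + 60.23, so R_B^{BC} = 26.14 kN and R_C = 25.5 − 26.14 = -0.6354 kN.

R_C = -0.6354 kN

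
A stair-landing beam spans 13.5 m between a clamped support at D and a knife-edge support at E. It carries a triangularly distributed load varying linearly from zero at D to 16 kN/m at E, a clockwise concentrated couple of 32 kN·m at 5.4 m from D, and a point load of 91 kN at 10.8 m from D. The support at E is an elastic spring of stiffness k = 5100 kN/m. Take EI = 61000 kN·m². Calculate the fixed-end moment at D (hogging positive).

M_D = 313.7 kN·m

Release the roller at E. Primary structure: cantilever fixed at D.
Free-end deflection of the primary structure under the applied loading (downward +):
  triangular load, peak 16 at the free end: 11w₀L⁴/(120EI) = 48715/EI
  clockwise couple 32 at a = 5.4: M₀a(2L − a)/(2EI) = 1866/EI
  point load 91 at a = 10.8: Pa²(3L − a)/(6EI) = 52540/EI
  δ_0 = 103122/EI
Tip deflection under a unit load at E: L³/(3EI) = 820.1/EI.
With EI = 61000 kN·m²: δ_0 = 1.6905 m and δ_{EE} = 0.013445 m/kN.
Compatibility — the spring shortens by R_E/k under the reaction it provides: δ_0 − R_E·δ_{EE} = R_E/k. With 1/k = 0.000196 m/kN, R_E = δ_0 / (δ_{EE} + 1/k) = 1.6905 / (0.013445 + 0.000196) = 123.9 kN.
Moment equilibrium about D: M_D = Σ(load moments about D) − R_E·L = 1987 − 123.9×13.5 = 313.7 kN·m.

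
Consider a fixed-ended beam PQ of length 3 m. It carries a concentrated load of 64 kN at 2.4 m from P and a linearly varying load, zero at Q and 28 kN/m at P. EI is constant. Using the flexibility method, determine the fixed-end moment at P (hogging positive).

M_P = 18.74 kN·m

Take the two fixed-end moments M_P, M_Q as redundants; the released structure is the simple span PQ.
On the primary (simply-supported) span, the end slopes from the loading are:
  at P: point load 64 at a = 2.4: Pab(L + b)/(6LEI) = 18.43/EI
  at Q: point load 64 at a = 2.4: Pab(L + a)/(6LEI) = 27.65/EI
  at P: triangular load, peak 28: w₀L³/(45EI) = 16.8/EI
  at Q: triangular load, peak 28: 7w₀L³/(360EI) = 14.7/EI
  θ_P0 = 35.23/EI,  θ_Q0 = 42.35/EI
Flexibility coefficients: a unit moment at one end gives L/(3EI) there and L/(6EI) at the far end, so f₁₁ = f₂₂ = 1/EI and f₁₂ = f₂₁ = 0.5/EI.
Compatibility — zero rotation at each built-in end:
  1 M_P + 0.5 M_Q = 35.23
  0.5 M_P + 1 M_Q = 42.35
Solving the pair gives M_P = 18.74 kN·m and M_Q = 32.98 kN·m (hogging).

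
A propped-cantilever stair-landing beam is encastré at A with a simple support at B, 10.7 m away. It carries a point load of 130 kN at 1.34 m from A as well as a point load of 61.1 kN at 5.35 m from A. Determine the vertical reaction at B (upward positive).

R_B = 22.02 kN

Remove the prop at B; the released (primary) structure is a cantilever built in at A.
Free-end deflection of the primary structure under the applied loading (downward +):
  point load 130 at a = 1.34: Pa²(3L − a)/(6EI) = 1197/EI
  point load 61.1 at a = 5.35: Pa²(3L − a)/(6EI) = 7797/EI
  δ_0 = 8994/EI
Tip deflection under a unit load at B: L³/(3EI) = 408.3/EI.
The prop prevents deflection at B: R_B = δ_0/δ_{BB} = 8994/408.3 = 22.02 kN.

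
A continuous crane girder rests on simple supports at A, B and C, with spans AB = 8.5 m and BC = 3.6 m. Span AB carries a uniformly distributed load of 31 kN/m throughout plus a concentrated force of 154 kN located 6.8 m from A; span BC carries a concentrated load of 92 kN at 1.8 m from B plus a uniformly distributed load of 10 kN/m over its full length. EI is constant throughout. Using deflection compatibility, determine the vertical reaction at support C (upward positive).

Take M_B as the redundant. Released structure: two simple spans AB and BC with a hinge at B.
Discontinuity in slope at B on the released structure — sum the simple-span end rotations:
  span AB: UDL 31: wL³/(24EI) = 793.2/EI
  span AB: point load 154 at a = 6.8: Pab(L + a)/(6LEI) = 534.1/EI
  span BC: point load 92 at a = 1.8: Pab(L + b)/(6LEI) = 74.52/EI
  span BC: UDL 10: wL³/(24EI) = 19.44/EI
  relative rotation θ_0 = (1327 + 93.96)/EI = 1421/EI
A unit hogging moment at B produces rotation L₁/(3EI) + L₂/(3EI) = 4.033/EI.
Slope continuity at B: θ_0 = M_B·4.033/EI, so M_B = 1421/4.033 = 352.4 kN·m (hogging).
Span BC, ΣM about C: R_B^{BC}·3.6 = 230.4 + 352.4, so R_B^{BC} = 161.9 kN and R_C = 128 − 161.9 = -33.88 kN.

R_C = -33.88 kN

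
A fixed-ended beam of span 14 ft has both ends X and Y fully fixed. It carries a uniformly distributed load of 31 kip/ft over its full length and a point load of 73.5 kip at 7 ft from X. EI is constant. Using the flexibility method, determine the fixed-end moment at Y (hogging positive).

Release both end moments; the primary structure is a simply-supported span XY with redundants M_X and M_Y.
On the primary (simply-supported) span, the end slopes from the loading are:
  at X: UDL 31: wL³/(24EI) = 3544/EI
  at Y: UDL 31: wL³/(24EI) = 3544/EI
  at X: point load 73.5 at a = 7: Pab(L + b)/(6LEI) = 900.4/EI
  at Y: point load 73.5 at a = 7: Pab(L + a)/(6LEI) = 900.4/EI
  θ_X0 = 4445/EI,  θ_Y0 = 4445/EI
Flexibility coefficients: a unit moment at one end gives L/(3EI) there and L/(6EI) at the far end, so f₁₁ = f₂₂ = 4.667/EI and f₁₂ = f₂₁ = 2.333/EI.
Compatibility — zero rotation at each built-in end:
  4.667 M_X + 2.333 M_Y = 4445
  2.333 M_X + 4.667 M_Y = 4445
Solving the pair gives M_X = 635 kip·ft and M_Y = 635 kip·ft (hogging).

M_Y = 635 kip·ft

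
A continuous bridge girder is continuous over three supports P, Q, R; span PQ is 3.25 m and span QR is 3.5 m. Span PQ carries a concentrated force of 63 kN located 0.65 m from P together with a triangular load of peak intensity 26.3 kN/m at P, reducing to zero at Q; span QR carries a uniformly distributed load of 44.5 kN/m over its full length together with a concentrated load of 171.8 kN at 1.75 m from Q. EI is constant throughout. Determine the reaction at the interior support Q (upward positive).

R_Q = 256.5 kN

Insert a hinge at Q; M_Q is the redundant, and each span becomes simply supported.
End slopes at the hinge Q, treating each span as simply supported:
  span PQ: point load 63 at a = 0.65: Pab(L + a)/(6LEI) = 21.29/EI
  span PQ: triangular load, peak 26.3: 7w₀L³/(360EI) = 17.56/EI
  span QR: UDL 44.5: wL³/(24EI) = 79.5/EI
  span QR: point load 171.8 at a = 1.75: Pab(L + b)/(6LEI) = 131.5/EI
  relative rotation θ_0 = (38.85 + 211)/EI = 249.9/EI
A unit hogging moment at Q produces rotation L₁/(3EI) + L₂/(3EI) = 2.25/EI.
Compatibility: M_Q·(L₁+L₂)/(3EI) = θ_0, giving M_Q = 111.1 kN·m (hogging).
Span PQ, ΣM about P with M_Q applied at Q: R_Q^{PQ}·3.25 = 87.25 + 111.1, so R_Q^{PQ} = 61.02 kN and R_P = 105.7 − 61.02 = 44.72 kN.
Span QR, ΣM about R: R_Q^{QR}·3.5 = 573.2 + 111.1, so R_Q^{QR} = 195.5 kN and R_R = 327.6 − 195.5 = 132 kN.
R_Q = 61.02 + 195.5 = 256.5 kN.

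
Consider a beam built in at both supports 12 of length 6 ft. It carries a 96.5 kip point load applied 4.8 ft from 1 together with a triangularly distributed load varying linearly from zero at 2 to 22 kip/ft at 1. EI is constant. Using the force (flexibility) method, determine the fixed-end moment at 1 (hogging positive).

Release both end moments; the primary structure is a simply-supported span 12 with redundants M_1 and M_2.
Simple-span end rotations at 1 and 2 under the given loads:
  at 1: point load 96.5 at a = 4.8: Pab(L + b)/(6LEI) = 111.2/EI
  at 2: point load 96.5 at a = 4.8: Pab(L + a)/(6LEI) = 166.8/EI
  at 1: triangular load, peak 22: w₀L³/(45EI) = 105.6/EI
  at 2: triangular load, peak 22: 7w₀L³/(360EI) = 92.4/EI
  θ_10 = 216.8/EI,  θ_20 = 259.2/EI
Flexibility coefficients: a unit moment at one end gives L/(3EI) there and L/(6EI) at the far end, so f₁₁ = f₂₂ = 2/EI and f₁₂ = f₂₁ = 1/EI.
Compatibility — zero rotation at each built-in end:
  2 M_1 + 1 M_2 = 216.8
  1 M_1 + 2 M_2 = 259.2
Solving the pair gives M_1 = 58.13 kip·ft and M_2 = 100.5 kip·ft (hogging).

M_1 = 58.13 kip·ft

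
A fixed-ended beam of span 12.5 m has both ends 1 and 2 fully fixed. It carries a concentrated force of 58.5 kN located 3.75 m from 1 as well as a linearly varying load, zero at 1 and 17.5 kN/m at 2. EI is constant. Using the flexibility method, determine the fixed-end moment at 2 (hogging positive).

M_2 = 182.8 kN·m

Take the two fixed-end moments M_1, M_2 as redundants; the released structure is the simple span 12.
End rotations of the released simple span under the applied load (×1/EI):
  at 1: point load 58.5 at a = 3.75: Pab(L + b)/(6LEI) = 543.9/EI
  at 2: point load 58.5 at a = 3.75: Pab(L + a)/(6LEI) = 415.9/EI
  at 1: triangular load, peak 17.5: 7w₀L³/(360EI) = 664.6/EI
  at 2: triangular load, peak 17.5: w₀L³/(45EI) = 759.5/EI
  θ_10 = 1208/EI,  θ_20 = 1175/EI
Flexibility coefficients: a unit moment at one end gives L/(3EI) there and L/(6EI) at the far end, so f₁₁ = f₂₂ = 4.167/EI and f₁₂ = f₂₁ = 2.083/EI.
Compatibility — zero rotation at each built-in end:
  4.167 M_1 + 2.083 M_2 = 1208
  2.083 M_1 + 4.167 M_2 = 1175
Solving the pair gives M_1 = 198.6 kN·m and M_2 = 182.8 kN·m (hogging).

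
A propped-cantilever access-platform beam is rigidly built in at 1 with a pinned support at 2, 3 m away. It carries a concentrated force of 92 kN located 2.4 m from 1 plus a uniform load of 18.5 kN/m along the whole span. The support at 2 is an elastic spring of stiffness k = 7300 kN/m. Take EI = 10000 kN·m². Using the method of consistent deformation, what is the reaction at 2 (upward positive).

Choose R_2 as the redundant. The primary structure is the cantilever fixed at 1.
Deflection at 2 on the released cantilever, summing each load's contribution:
  point load 92 at a = 2.4: Pa²(3L − a)/(6EI) = 582.9/EI
  UDL 18.5: wL⁴/(8EI) = 187.3/EI
  δ_0 = 770.2/EI
Tip deflection under a unit load at 2: L³/(3EI) = 9/EI.
With EI = 10000 kN·m²: δ_0 = 0.077022 m and δ_{22} = 0.0009 m/kN.
Compatibility — the spring shortens by R_2/k under the reaction it provides: δ_0 − R_2·δ_{22} = R_2/k. With 1/k = 0.000137 m/kN, R_2 = δ_0 / (δ_{22} + 1/k) = 0.077022 / (0.0009 + 0.000137) = 74.28 kN.

R_2 = 74.28 kN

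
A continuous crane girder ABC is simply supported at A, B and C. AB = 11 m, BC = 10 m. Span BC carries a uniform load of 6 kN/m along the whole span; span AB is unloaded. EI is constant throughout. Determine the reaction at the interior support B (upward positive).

R_B = 36.82 kN

Insert a hinge at B; M_B is the redundant, and each span becomes simply supported.
End slopes at the hinge B, treating each span as simply supported:
  span BC: UDL 6: wL³/(24EI) = 250/EI
  relative rotation θ_0 = (0 + 250)/EI = 250/EI
A unit hogging moment at B produces rotation L₁/(3EI) + L₂/(3EI) = 7/EI.
Slope continuity at B: θ_0 = M_B·7/EI, so M_B = 250/7 = 35.71 kN·m (hogging).
Span AB, ΣM about A with M_B applied at B: R_B^{AB}·11 = 0 + 35.71, so R_B^{AB} = 3.247 kN and R_A = 0 − 3.247 = -3.247 kN.
Span BC, ΣM about C: R_B^{BC}·10 = 300 + 35.71, so R_B^{BC} = 33.57 kN and R_C = 60 − 33.57 = 26.43 kN.
R_B = 3.247 + 33.57 = 36.82 kN.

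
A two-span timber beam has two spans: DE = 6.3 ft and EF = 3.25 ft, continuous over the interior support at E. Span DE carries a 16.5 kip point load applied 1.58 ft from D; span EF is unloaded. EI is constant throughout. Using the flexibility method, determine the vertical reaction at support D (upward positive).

R_D = 11.08 kip

Take M_E as the redundant. Released structure: two simple spans DE and EF with a hinge at E.
End slopes at the hinge E, treating each span as simply supported:
  span DE: point load 16.5 at a = 1.58: Pab(L + a)/(6LEI) = 25.65/EI
  relative rotation θ_0 = (25.65 + 0)/EI = 25.65/EI
A unit hogging moment at E produces rotation L₁/(3EI) + L₂/(3EI) = 3.183/EI.
Slope continuity at E: θ_0 = M_E·3.183/EI, so M_E = 25.65/3.183 = 8.058 kip·ft (hogging).
Span DE, ΣM about D with M_E applied at E: R_E^{DE}·6.3 = 26.07 + 8.058, so R_E^{DE} = 5.417 kip and R_D = 16.5 − 5.417 = 11.08 kip.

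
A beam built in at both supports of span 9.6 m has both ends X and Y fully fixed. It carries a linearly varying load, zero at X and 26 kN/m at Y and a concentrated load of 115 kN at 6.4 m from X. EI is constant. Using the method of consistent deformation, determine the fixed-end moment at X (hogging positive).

Release both end moments; the primary structure is a simply-supported span XY with redundants M_X and M_Y.
On the primary (simply-supported) span, the end slopes from the loading are:
  at X: triangular load, peak 26: 7w₀L³/(360EI) = 447.3/EI
  at Y: triangular load, peak 26: w₀L³/(45EI) = 511.2/EI
  at X: point load 115 at a = 6.4: Pab(L + b)/(6LEI) = 523.4/EI
  at Y: point load 115 at a = 6.4: Pab(L + a)/(6LEI) = 654.2/EI
  θ_X0 = 970.7/EI,  θ_Y0 = 1165/EI
Flexibility coefficients: a unit moment at one end gives L/(3EI) there and L/(6EI) at the far end, so f₁₁ = f₂₂ = 3.2/EI and f₁₂ = f₂₁ = 1.6/EI.
Compatibility — zero rotation at each built-in end:
  3.2 M_X + 1.6 M_Y = 970.7
  1.6 M_X + 3.2 M_Y = 1165
Solving the pair gives M_X = 161.6 kN·m and M_Y = 283.4 kN·m (hogging).

M_X = 161.6 kN·m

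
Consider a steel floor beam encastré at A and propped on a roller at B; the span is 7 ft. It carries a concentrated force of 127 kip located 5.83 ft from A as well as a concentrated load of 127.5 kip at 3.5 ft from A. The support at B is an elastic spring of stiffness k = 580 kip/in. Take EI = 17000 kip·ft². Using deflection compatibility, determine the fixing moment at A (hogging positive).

M_A = 259.4 kip·ft

Choose R_B as the redundant. The primary structure is the cantilever fixed at A.
Deflection at B on the released cantilever, summing each load's contribution:
  point load 127 at a = 5.83: Pa²(3L − a)/(6EI) = 10914/EI
  point load 127.5 at a = 3.5: Pa²(3L − a)/(6EI) = 4555/EI
  δ_0 = 15469/EI
Tip deflection under a unit load at B: L³/(3EI) = 114.3/EI.
With EI = 17000 kip·ft²: δ_0 = 0.90996 ft and δ_{BB} = 0.006725 ft/kip.
Compatibility — the spring shortens by R_B/k under the reaction it provides: δ_0 − R_B·δ_{BB} = R_B/k. With 1/k = 1/(580×12) ft/kip = 0.000144 ft/kip, R_B = δ_0 / (δ_{BB} + 1/k) = 0.90996 / (0.006725 + 0.000144) = 132.5 kip.
Moment equilibrium about A: M_A = Σ(load moments about A) − R_B·L = 1187 − 132.5×7 = 259.4 kip·ft.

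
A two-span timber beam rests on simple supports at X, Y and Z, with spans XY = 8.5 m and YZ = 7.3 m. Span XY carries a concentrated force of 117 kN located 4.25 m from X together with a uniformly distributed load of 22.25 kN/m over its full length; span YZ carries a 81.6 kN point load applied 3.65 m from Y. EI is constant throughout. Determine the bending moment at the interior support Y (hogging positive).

Insert a hinge at Y; M_Y is the redundant, and each span becomes simply supported.
Rotations at Y on the released spans (each span's end-slope, ×1/EI):
  span XY: point load 117 at a = 4.25: Pab(L + a)/(6LEI) = 528.3/EI
  span XY: UDL 22.25: wL³/(24EI) = 569.3/EI
  span YZ: point load 81.6 at a = 3.65: Pab(L + b)/(6LEI) = 271.8/EI
  relative rotation θ_0 = (1098 + 271.8)/EI = 1369/EI
A unit hogging moment at Y produces rotation L₁/(3EI) + L₂/(3EI) = 5.267/EI.
Compatibility: M_Y·(L₁+L₂)/(3EI) = θ_0, giving M_Y = 260 kN·m (hogging).

M_Y = 260 kN·m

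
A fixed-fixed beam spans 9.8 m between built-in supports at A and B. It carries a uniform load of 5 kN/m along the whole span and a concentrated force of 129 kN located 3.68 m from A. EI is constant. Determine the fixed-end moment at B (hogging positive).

M_B = 151.3 kN·m

Take the two fixed-end moments M_A, M_B as redundants; the released structure is the simple span AB.
Simple-span end rotations at A and B under the given loads:
  at A: UDL 5: wL³/(24EI) = 196.1/EI
  at B: UDL 5: wL³/(24EI) = 196.1/EI
  at A: point load 129 at a = 3.68: Pab(L + b)/(6LEI) = 786.6/EI
  at B: point load 129 at a = 3.68: Pab(L + a)/(6LEI) = 666/EI
  θ_A0 = 982.7/EI,  θ_B0 = 862.1/EI
Flexibility coefficients: a unit moment at one end gives L/(3EI) there and L/(6EI) at the far end, so f₁₁ = f₂₂ = 3.267/EI and f₁₂ = f₂₁ = 1.633/EI.
Compatibility — zero rotation at each built-in end:
  3.267 M_A + 1.633 M_B = 982.7
  1.633 M_A + 3.267 M_B = 862.1
Solving the pair gives M_A = 225.2 kN·m and M_B = 151.3 kN·m (hogging).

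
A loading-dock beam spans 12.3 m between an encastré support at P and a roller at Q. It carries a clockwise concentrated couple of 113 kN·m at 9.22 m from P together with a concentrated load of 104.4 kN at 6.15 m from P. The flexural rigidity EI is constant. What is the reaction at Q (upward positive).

R_Q = 45.54 kN

Take the reaction at Q as the redundant and release it; the primary structure is a cantilever fixed at P.
Primary-structure tip deflection at Q by superposition:
  clockwise couple 113 at a = 9.22: M₀a(2L − a)/(2EI) = 8012/EI
  point load 104.4 at a = 6.15: Pa²(3L − a)/(6EI) = 20237/EI
  δ_0 = 28249/EI
Flexibility coefficient — unit upward force at Q: δ_{QQ} = L³/(3EI) = 620.3/EI.
The prop prevents deflection at Q: R_Q = δ_0/δ_{QQ} = 28249/620.3 = 45.54 kN.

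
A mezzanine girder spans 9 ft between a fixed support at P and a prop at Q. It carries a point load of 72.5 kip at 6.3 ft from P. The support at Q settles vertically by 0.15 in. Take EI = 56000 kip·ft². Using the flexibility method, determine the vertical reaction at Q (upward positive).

R_Q = 37.97 kip

Remove the prop at Q; the released (primary) structure is a cantilever built in at P.
Deflection at Q on the released cantilever, summing each load's contribution:
  point load 72.5 at a = 6.3: Pa²(3L − a)/(6EI) = 9927/EI
Tip deflection under a unit load at Q: L³/(3EI) = 243/EI.
With EI = 56000 kip·ft²: δ_0 = 0.17728 ft and δ_{QQ} = 0.004339 ft/kip.
Compatibility — the beam at Q must follow the support down by 0.0125 ft: δ_0 − R_Q·δ_{QQ} = 0.0125, so R_Q = (0.17728 − 0.0125)/0.004339 = 37.97 kip.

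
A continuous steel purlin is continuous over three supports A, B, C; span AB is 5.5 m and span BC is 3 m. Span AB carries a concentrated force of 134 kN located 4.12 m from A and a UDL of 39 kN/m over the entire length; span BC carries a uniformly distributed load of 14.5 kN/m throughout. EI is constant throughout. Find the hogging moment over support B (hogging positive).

Release continuity at B by inserting a hinge; the redundant is the internal moment M_B. The primary structure is two simply-supported spans AB and BC.
Discontinuity in slope at B on the released structure — sum the simple-span end rotations:
  span AB: point load 134 at a = 4.12: Pab(L + a)/(6LEI) = 222.1/EI
  span AB: UDL 39: wL³/(24EI) = 270.4/EI
  span BC: UDL 14.5: wL³/(24EI) = 16.31/EI
  relative rotation θ_0 = (492.5 + 16.31)/EI = 508.8/EI
A unit hogging moment at B produces rotation L₁/(3EI) + L₂/(3EI) = 2.833/EI.
Compatibility: M_B·(L₁+L₂)/(3EI) = θ_0, giving M_B = 179.6 kN·m (hogging).

M_B = 179.6 kN·m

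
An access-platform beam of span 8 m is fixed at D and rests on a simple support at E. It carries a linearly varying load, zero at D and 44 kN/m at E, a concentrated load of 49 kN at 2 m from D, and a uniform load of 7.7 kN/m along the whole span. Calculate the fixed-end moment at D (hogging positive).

M_D = 290.2 kN·m

Remove the prop at E; the released (primary) structure is a cantilever built in at D.
Free-end deflection of the primary structure under the applied loading (downward +):
  triangular load, peak 44 at the free end: 11w₀L⁴/(120EI) = 16521/EI
  point load 49 at a = 2: Pa²(3L − a)/(6EI) = 718.7/EI
  UDL 7.7: wL⁴/(8EI) = 3942/EI
  δ_0 = 21182/EI
Tip deflection under a unit load at E: L³/(3EI) = 170.7/EI.
Compatibility at E: δ_0 − R_E·δ_{EE} = 0, so R_E = 21182/170.7 = 124.1 kN.
Moment equilibrium about D: M_D = Σ(load moments about D) − R_E·L = 1283 − 124.1×8 = 290.2 kN·m.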